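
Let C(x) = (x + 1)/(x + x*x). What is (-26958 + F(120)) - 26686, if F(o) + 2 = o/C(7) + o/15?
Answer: -52798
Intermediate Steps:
C(x) = (1 + x)/(x + x**2)
F(o) = -2 + 106*o/15 (F(o) = -2 + (o/(1/7) + o/15) = -2 + (o/(1/7) + o*(1/15)) = -2 + (o*7 + o/15) = -2 + (7*o + o/15) = -2 + 106*o/15)
(-26958 + F(120)) - 26686 = (-26958 + (-2 + (106/15)*120)) - 26686 = (-26958 + (-2 + 848)) - 26686 = (-26958 + 846) - 26686 = -26112 - 26686 = -52798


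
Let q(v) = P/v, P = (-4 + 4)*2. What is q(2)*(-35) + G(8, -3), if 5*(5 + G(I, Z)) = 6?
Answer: -19/5 ≈ -3.8000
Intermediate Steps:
P = 0 (P = 0*2 = 0)
G(I, Z) = -19/5 (G(I, Z) = -5 + (⅕)*6 = -5 + 6/5 = -19/5)
q(v) = 0 (q(v) = 0/v = 0)
q(2)*(-35) + G(8, -3) = 0*(-35) - 19/5 = 0 - 19/5 = -19/5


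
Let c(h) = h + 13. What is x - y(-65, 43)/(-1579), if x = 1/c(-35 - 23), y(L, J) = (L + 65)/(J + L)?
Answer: -1/45 ≈ -0.022222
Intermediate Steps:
y(L, J) = (65 + L)/(J + L)
c(h) = 13 + h
x = -1/45 (x = 1/(13 + (-35 - 23)) = 1/(13 - 58) = 1/(-45) = -1/45 ≈ -0.022222)
x - y(-65, 43)/(-1579) = -1/45 - (65 - 65)/(43 - 65)/(-1579) = -1/45 - 0/(-22)*(-1)/1579 = -1/45 - (-1/22*0)*(-1)/1579 = -1/45 - 0*(-1)/1579 = -1/45 - 1*0 = -1/45 + 0 = -1/45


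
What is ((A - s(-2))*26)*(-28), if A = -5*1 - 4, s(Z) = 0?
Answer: 6552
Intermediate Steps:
A = -9 (A = -5 - 4 = -9)
((A - s(-2))*26)*(-28) = ((-9 - 1*0)*26)*(-28) = ((-9 + 0)*26)*(-28) = -9*26*(-28) = -234*(-28) = 6552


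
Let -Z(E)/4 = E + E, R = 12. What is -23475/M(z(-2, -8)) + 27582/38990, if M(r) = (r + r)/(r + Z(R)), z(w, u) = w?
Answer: -22424583543/38990 ≈ -5.7514e+5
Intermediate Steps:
Z(E) = -8*E (Z(E) = -4*(E + E) = -8*E)
M(r) = 2*r/(-96 + r) (M(r) = (r + r)/(r - 8*12) = (2*r)/(r - 96) = (2*r)/(-96 + r) = 2*r/(-96 + r))
-23475/M(z(-2, -8)) + 27582/38990 = -23475/(2*(-2)/(-96 - 2)) + 27582/38990 = -23475/(2*(-2)/(-98)) + 27582*(1/38990) = -23475/(2*(-2)*(-1/98)) + 13791/19495 = -23475/2/49 + 13791/19495 = -23475*49/2 + 13791/19495 = -1150275/2 + 13791/19495 = -22424583543/38990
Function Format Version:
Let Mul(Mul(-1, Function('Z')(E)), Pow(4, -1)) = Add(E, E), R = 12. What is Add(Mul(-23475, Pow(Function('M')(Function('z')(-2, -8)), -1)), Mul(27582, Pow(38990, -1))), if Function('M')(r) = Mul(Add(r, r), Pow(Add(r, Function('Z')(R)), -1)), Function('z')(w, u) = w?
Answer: Rational(-22424583543, 38990) ≈ -5.7514e+5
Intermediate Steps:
Function('Z')(E) = Mul(-8, E) (Function('Z')(E) = Mul(-4, Add(E, E)) = Mul(-4, Mul(2, E)) = Mul(-8, E))
Function('M')(r) = Mul(2, r, Pow(Add(-96, r), -1)) (Function('M')(r) = Mul(Add(r, r), Pow(Add(r, Mul(-8, 12)), -1)) = Mul(Mul(2, r), Pow(Add(r, -96), -1)) = Mul(Mul(2, r), Pow(Add(-96, r), -1)) = Mul(2, r, Pow(Add(-96, r), -1)))
Add(Mul(-23475, Pow(Function('M')(Function('z')(-2, -8)), -1)), Mul(27582, Pow(38990, -1))) = Add(Mul(-23475, Pow(Mul(2, -2, Pow(Add(-96, -2), -1)), -1)), Mul(27582, Pow(38990, -1))) = Add(Mul(-23475, Pow(Mul(2, -2, Pow(-98, -1)), -1)), Mul(27582, Rational(1, 38990))) = Add(Mul(-23475, Pow(Mul(2, -2, Rational(-1, 98)), -1)), Rational(13791, 19495)) = Add(Mul(-23475, Pow(Rational(2, 49), -1)), Rational(13791, 19495)) = Add(Mul(-23475, Rational(49, 2)), Rational(13791, 19495)) = Add(Rational(-1150275, 2), Rational(13791, 19495)) = Rational(-22424583543, 38990)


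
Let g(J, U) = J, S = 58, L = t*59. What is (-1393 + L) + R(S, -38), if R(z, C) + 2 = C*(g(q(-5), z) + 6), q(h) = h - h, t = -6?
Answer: -1977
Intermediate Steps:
L = -354 (L = -6*59 = -354)
q(h) = 0
R(z, C) = -2 + 6*C (R(z, C) = -2 + C*(0 + 6) = -2 + C*6 = -2 + 6*C)
(-1393 + L) + R(S, -38) = (-1393 - 354) + (-2 + 6*(-38)) = -1747 + (-2 - 228) = -1747 - 230 = -1977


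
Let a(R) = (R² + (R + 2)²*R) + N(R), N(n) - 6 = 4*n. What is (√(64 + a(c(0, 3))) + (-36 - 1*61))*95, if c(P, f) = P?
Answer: -9215 + 95*√70 ≈ -8420.2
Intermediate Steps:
N(n) = 6 + 4*n
a(R) = 6 + R² + 4*R + R*(2 + R)² (a(R) = (R² + (R + 2)²*R) + (6 + 4*R) = (R² + (2 + R)²*R) + (6 + 4*R) = (R² + R*(2 + R)²) + (6 + 4*R) = 6 + R² + 4*R + R*(2 + R)²)
(√(64 + a(c(0, 3))) + (-36 - 1*61))*95 = (√(64 + (6 + 0³ + 5*0² + 8*0)) + (-36 - 1*61))*95 = (√(64 + (6 + 0 + 5*0 + 0)) + (-36 - 61))*95 = (√(64 + (6 + 0 + 0 + 0)) - 97)*95 = (√(64 + 6) - 97)*95 = (√70 - 97)*95 = (-97 + √70)*95 = -9215 + 95*√70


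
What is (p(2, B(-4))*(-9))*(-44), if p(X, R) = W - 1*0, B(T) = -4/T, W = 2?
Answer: 792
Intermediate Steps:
p(X, R) = 2 (p(X, R) = 2 - 1*0 = 2 + 0 = 2)
(p(2, B(-4))*(-9))*(-44) = (2*(-9))*(-44) = -18*(-44) = 792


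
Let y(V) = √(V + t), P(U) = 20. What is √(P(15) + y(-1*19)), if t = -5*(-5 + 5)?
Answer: √(20 + I*√19) ≈ 4.4983 + 0.4845*I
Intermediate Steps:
t = 0 (t = -5*0 = 0)
y(V) = √V (y(V) = √(V + 0) = √V)
√(P(15) + y(-1*19)) = √(20 + √(-1*19)) = √(20 + √(-19)) = √(20 + I*√19)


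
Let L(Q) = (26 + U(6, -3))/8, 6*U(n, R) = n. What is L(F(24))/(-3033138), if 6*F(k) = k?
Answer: -9/8088368 ≈ -1.1127e-6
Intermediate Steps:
F(k) = k/6
U(n, R) = n/6
L(Q) = 27/8 (L(Q) = (26 + (1/6)*6)/8 = (26 + 1)*(1/8) = 27*(1/8) = 27/8)
L(F(24))/(-3033138) = (27/8)/(-3033138) = (27/8)*(-1/3033138) = -9/8088368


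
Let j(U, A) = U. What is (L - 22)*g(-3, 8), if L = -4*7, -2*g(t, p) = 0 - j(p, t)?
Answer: -200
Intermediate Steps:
g(t, p) = p/2 (g(t, p) = -(0 - p)/2 = -(-1)*p/2 = p/2)
L = -28
(L - 22)*g(-3, 8) = (-28 - 22)*((1/2)*8) = -50*4 = -200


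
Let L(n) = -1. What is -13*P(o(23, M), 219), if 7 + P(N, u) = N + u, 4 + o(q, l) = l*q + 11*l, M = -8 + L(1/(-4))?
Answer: 1274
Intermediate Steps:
M = -9 (M = -8 - 1 = -9)
o(q, l) = -4 + 11*l + l*q (o(q, l) = -4 + (l*q + 11*l) = -4 + (11*l + l*q) = -4 + 11*l + l*q)
P(N, u) = -7 + N + u (P(N, u) = -7 + (N + u) = -7 + N + u)
-13*P(o(23, M), 219) = -13*(-7 + (-4 + 11*(-9) - 9*23) + 219) = -13*(-7 + (-4 - 99 - 207) + 219) = -13*(-7 - 310 + 219) = -13*(-98) = 1274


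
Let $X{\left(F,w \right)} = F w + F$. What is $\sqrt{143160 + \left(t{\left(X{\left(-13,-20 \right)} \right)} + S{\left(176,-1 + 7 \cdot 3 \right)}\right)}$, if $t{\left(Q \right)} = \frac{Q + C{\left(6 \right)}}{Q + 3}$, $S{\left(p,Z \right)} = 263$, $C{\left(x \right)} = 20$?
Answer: $\frac{\sqrt{358560170}}{50} \approx 378.71$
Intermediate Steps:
$X{\left(F,w \right)} = F + F w$
$t{\left(Q \right)} = \frac{20 + Q}{3 + Q}$ ($t{\left(Q \right)} = \frac{Q + 20}{Q + 3} = \frac{20 + Q}{3 + Q}$)
$\sqrt{143160 + \left(t{\left(X{\left(-13,-20 \right)} \right)} + S{\left(176,-1 + 7 \cdot 3 \right)}\right)} = \sqrt{143160 + \left(\frac{20 - 13 \left(1 - 20\right)}{3 - 13 \left(1 - 20\right)} + 263\right)} = \sqrt{143160 + \left(\frac{20 - -247}{3 - -247} + 263\right)} = \sqrt{143160 + \left(\frac{20 + 247}{3 + 247} + 263\right)} = \sqrt{143160 + \left(\frac{1}{250} \cdot 267 + 263\right)} = \sqrt{143160 + \left(\frac{267}{250} + 263\right)} = \sqrt{143160 + \frac{66017}{250}} = \sqrt{\frac{35856017}{250}} = \frac{\sqrt{358560170}}{50}$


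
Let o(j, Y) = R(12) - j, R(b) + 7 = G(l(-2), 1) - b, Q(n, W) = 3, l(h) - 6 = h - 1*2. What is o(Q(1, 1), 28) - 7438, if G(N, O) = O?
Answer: -7459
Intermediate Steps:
l(h) = 4 + h (l(h) = 6 + (h - 1*2) = 6 + (h - 2) = 6 + (-2 + h) = 4 + h)
R(b) = -6 - b (R(b) = -7 + (1 - b) = -6 - b)
o(j, Y) = -18 - j (o(j, Y) = (-6 - 1*12) - j = (-6 - 12) - j = -18 - j)
o(Q(1, 1), 28) - 7438 = (-18 - 1*3) - 7438 = (-18 - 3) - 7438 = -21 - 7438 = -7459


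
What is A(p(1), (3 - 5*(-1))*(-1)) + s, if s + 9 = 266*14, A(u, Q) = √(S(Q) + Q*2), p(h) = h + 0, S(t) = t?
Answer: 3715 + 2*I*√6 ≈ 3715.0 + 4.899*I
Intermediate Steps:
p(h) = h
A(u, Q) = √3*√Q (A(u, Q) = √(Q + Q*2) = √(Q + 2*Q) = √(3*Q) = √3*√Q)
s = 3715 (s = -9 + 266*14 = -9 + 3724 = 3715)
A(p(1), (3 - 5*(-1))*(-1)) + s = √3*√((3 - 5*(-1))*(-1)) + 3715 = √3*√((3 + 5)*(-1)) + 3715 = √3*√(8*(-1)) + 3715 = √3*√(-8) + 3715 = √3*(2*I*√2) + 3715 = 2*I*√6 + 3715 = 3715 + 2*I*√6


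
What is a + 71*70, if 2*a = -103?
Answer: 9837/2 ≈ 4918.5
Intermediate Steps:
a = -103/2 (a = (½)*(-103) = -103/2 ≈ -51.500)
a + 71*70 = -103/2 + 71*70 = -103/2 + 4970 = 9837/2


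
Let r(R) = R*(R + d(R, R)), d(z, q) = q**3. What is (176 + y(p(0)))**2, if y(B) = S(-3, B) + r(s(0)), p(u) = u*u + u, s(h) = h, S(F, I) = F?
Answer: 29929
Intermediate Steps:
r(R) = R*(R + R**3)
p(u) = u + u**2 (p(u) = u**2 + u = u + u**2)
y(B) = -3 (y(B) = -3 + (0**2 + 0**4) = -3 + (0 + 0) = -3 + 0 = -3)
(176 + y(p(0)))**2 = (176 - 3)**2 = 173**2 = 29929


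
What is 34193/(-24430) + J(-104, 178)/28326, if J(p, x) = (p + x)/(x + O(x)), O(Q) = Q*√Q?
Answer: -3814395878791/2725285461885 + 37*√178/446219478 ≈ -1.3996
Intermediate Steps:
O(Q) = Q^(3/2)
J(p, x) = (p + x)/(x + x^(3/2))
34193/(-24430) + J(-104, 178)/28326 = 34193/(-24430) + ((-104 + 178)/(178 + 178^(3/2)))/28326 = 34193*(-1/24430) + (74/(178 + 178*√178))*(1/28326) = -34193/24430 + (74/(178 + 178*√178))*(1/28326) = -34193/24430 + 37/(14163*(178 + 178*√178))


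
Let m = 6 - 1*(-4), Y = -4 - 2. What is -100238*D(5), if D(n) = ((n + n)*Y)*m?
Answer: 60142800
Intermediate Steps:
Y = -6
m = 10 (m = 6 + 4 = 10)
D(n) = -120*n (D(n) = ((n + n)*(-6))*10 = ((2*n)*(-6))*10 = -12*n*10 = -120*n)
-100238*D(5) = -(-12028560)*5 = -100238*(-600) = 60142800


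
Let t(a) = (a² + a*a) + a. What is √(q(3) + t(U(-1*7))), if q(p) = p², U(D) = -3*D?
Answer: 4*√57 ≈ 30.199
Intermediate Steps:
t(a) = a + 2*a² (t(a) = (a² + a²) + a = 2*a² + a = a + 2*a²)
√(q(3) + t(U(-1*7))) = √(3² + (-(-3)*7)*(1 + 2*(-(-3)*7))) = √(9 + (-3*(-7))*(1 + 2*(-3*(-7)))) = √(9 + 21*(1 + 2*21)) = √(9 + 21*(1 + 42)) = √(9 + 21*43) = √(9 + 903) = √912 = 4*√57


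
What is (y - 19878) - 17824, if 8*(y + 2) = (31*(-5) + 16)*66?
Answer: -155403/4 ≈ -38851.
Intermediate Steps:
y = -4595/4 (y = -2 + ((31*(-5) + 16)*66)/8 = -2 + ((-155 + 16)*66)/8 = -2 + (-139*66)/8 = -2 + (⅛)*(-9174) = -2 - 4587/4 = -4595/4 ≈ -1148.8)
(y - 19878) - 17824 = (-4595/4 - 19878) - 17824 = -84107/4 - 17824 = -155403/4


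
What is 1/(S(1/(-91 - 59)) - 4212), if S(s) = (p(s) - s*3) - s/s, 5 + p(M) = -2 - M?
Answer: -75/316498 ≈ -0.00023697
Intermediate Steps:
p(M) = -7 - M (p(M) = -5 + (-2 - M) = -7 - M)
S(s) = -8 - 4*s (S(s) = ((-7 - s) - s*3) - s/s = ((-7 - s) - 3*s) - 1*1 = ((-7 - s) - 3*s) - 1 = (-7 - 4*s) - 1 = -8 - 4*s)
1/(S(1/(-91 - 59)) - 4212) = 1/((-8 - 4/(-91 - 59)) - 4212) = 1/((-8 - 4/(-150)) - 4212) = 1/((-8 - 4*(-1/150)) - 4212) = 1/((-8 + 2/75) - 4212) = 1/(-598/75 - 4212) = 1/(-316498/75) = -75/316498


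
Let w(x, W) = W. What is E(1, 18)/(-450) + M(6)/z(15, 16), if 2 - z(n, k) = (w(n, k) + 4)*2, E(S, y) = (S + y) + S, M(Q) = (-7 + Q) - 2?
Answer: 59/1710 ≈ 0.034503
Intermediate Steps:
M(Q) = -9 + Q
E(S, y) = y + 2*S
z(n, k) = -6 - 2*k (z(n, k) = 2 - (k + 4)*2 = 2 - (4 + k)*2 = 2 - (8 + 2*k) = 2 + (-8 - 2*k) = -6 - 2*k)
E(1, 18)/(-450) + M(6)/z(15, 16) = (18 + 2*1)/(-450) + (-9 + 6)/(-6 - 2*16) = (18 + 2)*(-1/450) - 3/(-6 - 32) = 20*(-1/450) - 3/(-38) = -2/45 - 3*(-1/38) = -2/45 + 3/38 = 59/1710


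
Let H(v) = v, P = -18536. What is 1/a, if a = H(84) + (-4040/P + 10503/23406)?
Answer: 18077234/1530539483 ≈ 0.011811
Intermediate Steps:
a = 1530539483/18077234 (a = 84 + (-4040/(-18536) + 10503/23406) = 84 + (-4040*(-1/18536) + 10503*(1/23406)) = 84 + (505/2317 + 3501/7802) = 84 + 12051827/18077234 = 1530539483/18077234 ≈ 84.667)
1/a = 1/(1530539483/18077234) = 18077234/1530539483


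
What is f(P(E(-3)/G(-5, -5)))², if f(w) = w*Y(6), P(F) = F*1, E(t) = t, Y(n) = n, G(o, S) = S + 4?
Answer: 324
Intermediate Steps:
G(o, S) = 4 + S
P(F) = F
f(w) = 6*w (f(w) = w*6 = 6*w)
f(P(E(-3)/G(-5, -5)))² = (6*(-3/(4 - 5)))² = (6*(-3/(-1)))² = (6*(-3*(-1)))² = (6*3)² = 18² = 324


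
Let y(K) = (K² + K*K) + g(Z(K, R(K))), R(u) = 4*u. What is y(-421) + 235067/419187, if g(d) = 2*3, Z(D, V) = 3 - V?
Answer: 148596996323/419187 ≈ 3.5449e+5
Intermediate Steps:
g(d) = 6
y(K) = 6 + 2*K² (y(K) = (K² + K*K) + 6 = (K² + K²) + 6 = 2*K² + 6 = 6 + 2*K²)
y(-421) + 235067/419187 = (6 + 2*(-421)²) + 235067/419187 = (6 + 2*177241) + 235067*(1/419187) = (6 + 354482) + 235067/419187 = 354488 + 235067/419187 = 148596996323/419187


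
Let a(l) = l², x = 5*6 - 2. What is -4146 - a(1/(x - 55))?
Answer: -3022435/729 ≈ -4146.0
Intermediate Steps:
x = 28 (x = 30 - 2 = 28)
-4146 - a(1/(x - 55)) = -4146 - (1/(28 - 55))² = -4146 - (1/(-27))² = -4146 - (-1/27)² = -4146 - 1*1/729 = -4146 - 1/729 = -3022435/729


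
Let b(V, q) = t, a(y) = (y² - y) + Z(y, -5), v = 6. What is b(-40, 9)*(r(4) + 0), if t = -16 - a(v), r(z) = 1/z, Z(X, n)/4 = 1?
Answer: -25/2 ≈ -12.500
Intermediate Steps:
Z(X, n) = 4 (Z(X, n) = 4*1 = 4)
a(y) = 4 + y² - y (a(y) = (y² - y) + 4 = 4 + y² - y)
t = -50 (t = -16 - (4 + 6² - 1*6) = -16 - (4 + 36 - 6) = -16 - 1*34 = -16 - 34 = -50)
b(V, q) = -50
b(-40, 9)*(r(4) + 0) = -50*(1/4 + 0) = -50*(¼ + 0) = -50*¼ = -25/2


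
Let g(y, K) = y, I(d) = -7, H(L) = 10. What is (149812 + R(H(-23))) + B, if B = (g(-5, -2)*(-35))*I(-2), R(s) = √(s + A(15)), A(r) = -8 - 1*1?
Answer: 148588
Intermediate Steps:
A(r) = -9 (A(r) = -8 - 1 = -9)
R(s) = √(-9 + s) (R(s) = √(s - 9) = √(-9 + s))
B = -1225 (B = -5*(-35)*(-7) = 175*(-7) = -1225)
(149812 + R(H(-23))) + B = (149812 + √(-9 + 10)) - 1225 = (149812 + √1) - 1225 = (149812 + 1) - 1225 = 149813 - 1225 = 148588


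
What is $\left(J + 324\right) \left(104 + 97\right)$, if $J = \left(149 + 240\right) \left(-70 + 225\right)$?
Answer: $12184419$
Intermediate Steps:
$J = 60295$ ($J = 389 \cdot 155 = 60295$)
$\left(J + 324\right) \left(104 + 97\right) = \left(60295 + 324\right) \left(104 + 97\right) = 60619 \cdot 201 = 12184419$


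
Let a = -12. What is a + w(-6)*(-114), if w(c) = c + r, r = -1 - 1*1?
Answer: 900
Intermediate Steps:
r = -2 (r = -1 - 1 = -2)
w(c) = -2 + c (w(c) = c - 2 = -2 + c)
a + w(-6)*(-114) = -12 + (-2 - 6)*(-114) = -12 - 8*(-114) = -12 + 912 = 900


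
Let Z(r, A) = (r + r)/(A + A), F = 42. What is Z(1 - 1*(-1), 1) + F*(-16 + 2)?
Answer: -586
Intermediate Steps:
Z(r, A) = r/A (Z(r, A) = (2*r)/((2*A)) = (2*r)*(1/(2*A)) = r/A)
Z(1 - 1*(-1), 1) + F*(-16 + 2) = (1 - 1*(-1))/1 + 42*(-16 + 2) = (1 + 1)*1 + 42*(-14) = 2*1 - 588 = 2 - 588 = -586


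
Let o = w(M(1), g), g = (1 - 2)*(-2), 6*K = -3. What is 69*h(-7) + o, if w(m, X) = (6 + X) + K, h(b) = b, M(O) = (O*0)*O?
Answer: -951/2 ≈ -475.50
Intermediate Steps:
K = -½ (K = (⅙)*(-3) = -½ ≈ -0.50000)
M(O) = 0 (M(O) = 0*O = 0)
g = 2 (g = -1*(-2) = 2)
w(m, X) = 11/2 + X (w(m, X) = (6 + X) - ½ = 11/2 + X)
o = 15/2 (o = 11/2 + 2 = 15/2 ≈ 7.5000)
69*h(-7) + o = 69*(-7) + 15/2 = -483 + 15/2 = -951/2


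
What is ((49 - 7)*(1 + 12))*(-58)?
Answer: -31668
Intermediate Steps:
((49 - 7)*(1 + 12))*(-58) = (42*13)*(-58) = 546*(-58) = -31668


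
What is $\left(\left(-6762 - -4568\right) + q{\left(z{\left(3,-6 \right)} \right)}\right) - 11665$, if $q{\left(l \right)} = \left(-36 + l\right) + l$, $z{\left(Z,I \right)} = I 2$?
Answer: $-13919$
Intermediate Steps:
$z{\left(Z,I \right)} = 2 I$
$q{\left(l \right)} = -36 + 2 l$
$\left(\left(-6762 - -4568\right) + q{\left(z{\left(3,-6 \right)} \right)}\right) - 11665 = \left(\left(-6762 - -4568\right) - \left(36 - 2 \cdot 2 \left(-6\right)\right)\right) - 11665 = \left(\left(-6762 + 4568\right) + \left(-36 + 2 \left(-12\right)\right)\right) - 11665 = \left(-2194 - 60\right) - 11665 = -2254 - 11665 = -13919$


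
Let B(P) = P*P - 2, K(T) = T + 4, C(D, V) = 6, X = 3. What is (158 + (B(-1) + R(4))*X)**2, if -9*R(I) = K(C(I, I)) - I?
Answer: 23409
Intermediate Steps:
K(T) = 4 + T
R(I) = -10/9 + I/9 (R(I) = -((4 + 6) - I)/9 = -(10 - I)/9 = -10/9 + I/9)
B(P) = -2 + P**2 (B(P) = P**2 - 2 = -2 + P**2)
(158 + (B(-1) + R(4))*X)**2 = (158 + ((-2 + (-1)**2) + (-10/9 + (1/9)*4))*3)**2 = (158 + ((-2 + 1) + (-10/9 + 4/9))*3)**2 = (158 + (-1 - 2/3)*3)**2 = (158 - 5/3*3)**2 = (158 - 5)**2 = 153**2 = 23409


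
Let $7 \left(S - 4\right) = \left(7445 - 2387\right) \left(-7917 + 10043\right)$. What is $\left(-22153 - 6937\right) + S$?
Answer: $\frac{10549706}{7} \approx 1.5071 \cdot 10^{6}$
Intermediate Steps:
$S = \frac{10753336}{7}$ ($S = 4 + \frac{\left(7445 - 2387\right) \left(-7917 + 10043\right)}{7} = 4 + \frac{5058 \cdot 2126}{7} = 4 + \frac{1}{7} \cdot 10753308 = 4 + \frac{10753308}{7} = \frac{10753336}{7} \approx 1.5362 \cdot 10^{6}$)
$\left(-22153 - 6937\right) + S = \left(-22153 - 6937\right) + \frac{10753336}{7} = -29090 + \frac{10753336}{7} = \frac{10549706}{7}$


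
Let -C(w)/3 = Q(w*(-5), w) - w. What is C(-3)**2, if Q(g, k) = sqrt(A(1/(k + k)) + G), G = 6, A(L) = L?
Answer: (18 + sqrt(210))**2/4 ≈ 263.92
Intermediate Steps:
Q(g, k) = sqrt(6 + 1/(2*k)) (Q(g, k) = sqrt(1/(k + k) + 6) = sqrt(1/(2*k) + 6) = sqrt(6 + 1/(2*k)))
C(w) = 3*w - 3*sqrt(24 + 2/w)/2 (C(w) = -3*(sqrt(24 + 2/w)/2 - w) = 3*w - 3*sqrt(24 + 2/w)/2)
C(-3)**2 = (3*(-3) - 3*sqrt(24 + 2/(-3))/2)**2 = (-9 - 3*sqrt(24 + 2*(-1/3))/2)**2 = (-9 - 3*sqrt(24 - 2/3)/2)**2 = (-9 - sqrt(210)/2)**2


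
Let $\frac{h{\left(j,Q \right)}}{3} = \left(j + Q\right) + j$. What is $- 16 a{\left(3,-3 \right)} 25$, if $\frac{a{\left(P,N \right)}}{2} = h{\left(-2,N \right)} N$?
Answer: $-50400$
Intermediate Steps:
$h{\left(j,Q \right)} = 3 Q + 6 j$ ($h{\left(j,Q \right)} = 3 \left(\left(j + Q\right) + j\right) = 3 \left(\left(Q + j\right) + j\right) = 3 \left(Q + 2 j\right) = 3 Q + 6 j$)
$a{\left(P,N \right)} = 2 N \left(-12 + 3 N\right)$ ($a{\left(P,N \right)} = 2 \left(3 N + 6 \left(-2\right)\right) N = 2 \left(3 N - 12\right) N = 2 \left(-12 + 3 N\right) N = 2 N \left(-12 + 3 N\right)$)
$- 16 a{\left(3,-3 \right)} 25 = - 16 \cdot 6 \left(-3\right) \left(-4 - 3\right) 25 = - 16 \cdot 6 \left(-3\right) \left(-7\right) 25 = \left(-16\right) 126 \cdot 25 = \left(-2016\right) 25 = -50400$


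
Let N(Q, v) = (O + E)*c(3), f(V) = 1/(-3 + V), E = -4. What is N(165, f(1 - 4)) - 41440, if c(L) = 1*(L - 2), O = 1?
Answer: -41443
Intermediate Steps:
c(L) = -2 + L (c(L) = 1*(-2 + L) = -2 + L)
N(Q, v) = -3 (N(Q, v) = (1 - 4)*(-2 + 3) = -3*1 = -3)
N(165, f(1 - 4)) - 41440 = -3 - 41440 = -41443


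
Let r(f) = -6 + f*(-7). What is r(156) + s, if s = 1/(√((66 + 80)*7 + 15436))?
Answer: -1098 + √16458/16458 ≈ -1098.0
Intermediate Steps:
r(f) = -6 - 7*f
s = √16458/16458 (s = 1/(√(146*7 + 15436)) = 1/(√(1022 + 15436)) = 1/(√16458) = √16458/16458 ≈ 0.0077949)
r(156) + s = (-6 - 7*156) + √16458/16458 = (-6 - 1092) + √16458/16458 = -1098 + √16458/16458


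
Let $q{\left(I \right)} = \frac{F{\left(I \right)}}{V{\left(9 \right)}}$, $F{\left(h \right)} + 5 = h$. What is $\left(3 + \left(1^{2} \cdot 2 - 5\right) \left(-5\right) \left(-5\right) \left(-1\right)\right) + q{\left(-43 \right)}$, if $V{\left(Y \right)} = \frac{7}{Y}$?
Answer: $\frac{114}{7} \approx 16.286$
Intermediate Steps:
$F{\left(h \right)} = -5 + h$
$q{\left(I \right)} = - \frac{45}{7} + \frac{9 I}{7}$ ($q{\left(I \right)} = \frac{-5 + I}{7 \cdot \frac{1}{9}} = \frac{-5 + I}{\frac{7}{9}} = \left(-5 + I\right) \frac{9}{7} = - \frac{45}{7} + \frac{9 I}{7}$)
$\left(3 + \left(1^{2} \cdot 2 - 5\right) \left(-5\right) \left(-5\right) \left(-1\right)\right) + q{\left(-43 \right)} = \left(3 + \left(1^{2} \cdot 2 - 5\right) \left(-5\right) \left(-5\right) \left(-1\right)\right) + \left(- \frac{45}{7} + \frac{9}{7} \left(-43\right)\right) = \left(3 + \left(1 \cdot 2 - 5\right) 25 \left(-1\right)\right) - \frac{432}{7} = \left(3 + \left(2 - 5\right) \left(-25\right)\right) - \frac{432}{7} = \left(3 - -75\right) - \frac{432}{7} = \left(3 + 75\right) - \frac{432}{7} = 78 - \frac{432}{7} = \frac{114}{7}$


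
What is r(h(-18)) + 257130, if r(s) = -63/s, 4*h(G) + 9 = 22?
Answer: 3342438/13 ≈ 2.5711e+5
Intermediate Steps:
h(G) = 13/4 (h(G) = -9/4 + (1/4)*22 = -9/4 + 11/2 = 13/4)
r(h(-18)) + 257130 = -63/13/4 + 257130 = -63*4/13 + 257130 = -252/13 + 257130 = 3342438/13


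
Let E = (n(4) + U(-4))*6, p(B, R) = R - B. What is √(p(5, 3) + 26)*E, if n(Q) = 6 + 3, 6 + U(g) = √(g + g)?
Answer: 36*√6 + 48*I*√3 ≈ 88.182 + 83.138*I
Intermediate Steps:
U(g) = -6 + √2*√g (U(g) = -6 + √(g + g) = -6 + √(2*g) = -6 + √2*√g)
n(Q) = 9
E = 18 + 12*I*√2 (E = (9 + (-6 + √2*√(-4)))*6 = (9 + (-6 + √2*(2*I)))*6 = (9 + (-6 + 2*I*√2))*6 = (3 + 2*I*√2)*6 = 18 + 12*I*√2 ≈ 18.0 + 16.971*I)
√(p(5, 3) + 26)*E = √((3 - 1*5) + 26)*(18 + 12*I*√2) = √((3 - 5) + 26)*(18 + 12*I*√2) = √(-2 + 26)*(18 + 12*I*√2) = √24*(18 + 12*I*√2) = (2*√6)*(18 + 12*I*√2) = 2*√6*(18 + 12*I*√2)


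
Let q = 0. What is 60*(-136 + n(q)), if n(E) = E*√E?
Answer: -8160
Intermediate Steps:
n(E) = E^(3/2)
60*(-136 + n(q)) = 60*(-136 + 0^(3/2)) = 60*(-136 + 0) = 60*(-136) = -8160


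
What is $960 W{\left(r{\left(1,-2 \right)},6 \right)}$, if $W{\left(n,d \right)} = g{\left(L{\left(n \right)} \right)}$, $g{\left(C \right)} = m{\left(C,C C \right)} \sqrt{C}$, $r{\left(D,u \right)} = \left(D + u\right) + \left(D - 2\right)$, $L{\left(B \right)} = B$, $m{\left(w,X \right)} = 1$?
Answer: $960 i \sqrt{2} \approx 1357.6 i$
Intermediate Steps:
$r{\left(D,u \right)} = -2 + u + 2 D$ ($r{\left(D,u \right)} = \left(D + u\right) + \left(-2 + D\right) = -2 + u + 2 D$)
$g{\left(C \right)} = \sqrt{C}$ ($g{\left(C \right)} = 1 \sqrt{C} = \sqrt{C}$)
$W{\left(n,d \right)} = \sqrt{n}$
$960 W{\left(r{\left(1,-2 \right)},6 \right)} = 960 \sqrt{-2 - 2 + 2 \cdot 1} = 960 \sqrt{-2 - 2 + 2} = 960 \sqrt{-2} = 960 i \sqrt{2}$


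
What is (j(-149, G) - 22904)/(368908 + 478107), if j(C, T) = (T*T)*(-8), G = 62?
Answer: -53656/847015 ≈ -0.063347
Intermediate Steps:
j(C, T) = -8*T² (j(C, T) = T²*(-8) = -8*T²)
(j(-149, G) - 22904)/(368908 + 478107) = (-8*62² - 22904)/(368908 + 478107) = (-8*3844 - 22904)/847015 = (-30752 - 22904)*(1/847015) = -53656*1/847015 = -53656/847015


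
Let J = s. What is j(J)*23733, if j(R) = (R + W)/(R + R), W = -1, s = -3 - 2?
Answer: 71199/5 ≈ 14240.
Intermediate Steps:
s = -5
J = -5
j(R) = (-1 + R)/(2*R) (j(R) = (R - 1)/(R + R) = (-1 + R)/((2*R)) = (-1 + R)*(1/(2*R)) = (-1 + R)/(2*R))
j(J)*23733 = ((½)*(-1 - 5)/(-5))*23733 = ((½)*(-⅕)*(-6))*23733 = (⅗)*23733 = 71199/5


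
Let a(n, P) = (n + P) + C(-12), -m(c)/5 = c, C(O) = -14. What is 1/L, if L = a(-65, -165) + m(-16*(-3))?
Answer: -1/484 ≈ -0.0020661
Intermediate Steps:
m(c) = -5*c
a(n, P) = -14 + P + n (a(n, P) = (n + P) - 14 = (P + n) - 14 = -14 + P + n)
L = -484 (L = (-14 - 165 - 65) - (-80)*(-3) = -244 - 5*48 = -244 - 240 = -484)
1/L = 1/(-484) = -1/484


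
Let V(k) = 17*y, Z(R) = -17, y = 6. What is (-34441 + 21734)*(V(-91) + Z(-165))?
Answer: -1080095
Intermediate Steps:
V(k) = 102 (V(k) = 17*6 = 102)
(-34441 + 21734)*(V(-91) + Z(-165)) = (-34441 + 21734)*(102 - 17) = -12707*85 = -1080095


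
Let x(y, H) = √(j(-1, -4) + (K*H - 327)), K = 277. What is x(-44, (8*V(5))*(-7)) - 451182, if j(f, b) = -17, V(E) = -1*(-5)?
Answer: -451182 + 12*I*√541 ≈ -4.5118e+5 + 279.11*I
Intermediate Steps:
V(E) = 5
x(y, H) = √(-344 + 277*H) (x(y, H) = √(-17 + (277*H - 327)) = √(-17 + (-327 + 277*H)) = √(-344 + 277*H))
x(-44, (8*V(5))*(-7)) - 451182 = √(-344 + 277*((8*5)*(-7))) - 451182 = √(-344 + 277*(40*(-7))) - 451182 = √(-344 + 277*(-280)) - 451182 = √(-344 - 77560) - 451182 = √(-77904) - 451182 = 12*I*√541 - 451182 = -451182 + 12*I*√541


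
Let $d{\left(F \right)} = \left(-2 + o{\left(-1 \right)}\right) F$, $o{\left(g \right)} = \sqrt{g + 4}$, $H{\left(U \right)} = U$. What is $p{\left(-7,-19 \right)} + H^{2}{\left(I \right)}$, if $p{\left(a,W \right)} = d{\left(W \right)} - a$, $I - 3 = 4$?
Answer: $94 - 19 \sqrt{3} \approx 61.091$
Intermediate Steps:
$I = 7$ ($I = 3 + 4 = 7$)
$o{\left(g \right)} = \sqrt{4 + g}$
$d{\left(F \right)} = F \left(-2 + \sqrt{3}\right)$ ($d{\left(F \right)} = \left(-2 + \sqrt{4 - 1}\right) F = \left(-2 + \sqrt{3}\right) F = F \left(-2 + \sqrt{3}\right)$)
$p{\left(a,W \right)} = - a + W \left(-2 + \sqrt{3}\right)$ ($p{\left(a,W \right)} = W \left(-2 + \sqrt{3}\right) - a = - a + W \left(-2 + \sqrt{3}\right)$)
$p{\left(-7,-19 \right)} + H^{2}{\left(I \right)} = \left(\left(-1\right) \left(-7\right) - - 19 \left(2 - \sqrt{3}\right)\right) + 7^{2} = \left(7 + \left(38 - 19 \sqrt{3}\right)\right) + 49 = \left(45 - 19 \sqrt{3}\right) + 49 = 94 - 19 \sqrt{3}$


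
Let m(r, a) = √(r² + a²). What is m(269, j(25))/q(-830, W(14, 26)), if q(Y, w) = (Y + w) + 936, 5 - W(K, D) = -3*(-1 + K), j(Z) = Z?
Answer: √72986/150 ≈ 1.8011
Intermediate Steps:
W(K, D) = 2 + 3*K (W(K, D) = 5 - (-3)*(-1 + K) = 5 - (3 - 3*K) = 5 + (-3 + 3*K) = 2 + 3*K)
q(Y, w) = 936 + Y + w
m(r, a) = √(a² + r²)
m(269, j(25))/q(-830, W(14, 26)) = √(25² + 269²)/(936 - 830 + (2 + 3*14)) = √(625 + 72361)/(936 - 830 + (2 + 42)) = √72986/(936 - 830 + 44) = √72986/150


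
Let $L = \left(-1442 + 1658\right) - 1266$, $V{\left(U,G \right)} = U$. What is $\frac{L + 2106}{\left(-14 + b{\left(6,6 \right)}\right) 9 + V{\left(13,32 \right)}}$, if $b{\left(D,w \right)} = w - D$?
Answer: $- \frac{1056}{113} \approx -9.3451$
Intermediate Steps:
$L = -1050$ ($L = 216 - 1266 = -1050$)
$\frac{L + 2106}{\left(-14 + b{\left(6,6 \right)}\right) 9 + V{\left(13,32 \right)}} = \frac{-1050 + 2106}{\left(-14 + \left(6 - 6\right)\right) 9 + 13} = \frac{1056}{\left(-14 + \left(6 - 6\right)\right) 9 + 13} = \frac{1056}{\left(-14 + 0\right) 9 + 13} = \frac{1056}{\left(-14\right) 9 + 13} = \frac{1056}{-126 + 13} = \frac{1056}{-113} = 1056 \left(- \frac{1}{113}\right) = - \frac{1056}{113}$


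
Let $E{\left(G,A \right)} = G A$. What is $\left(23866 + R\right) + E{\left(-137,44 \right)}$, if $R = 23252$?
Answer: $41090$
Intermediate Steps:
$E{\left(G,A \right)} = A G$
$\left(23866 + R\right) + E{\left(-137,44 \right)} = \left(23866 + 23252\right) + 44 \left(-137\right) = 47118 - 6028 = 41090$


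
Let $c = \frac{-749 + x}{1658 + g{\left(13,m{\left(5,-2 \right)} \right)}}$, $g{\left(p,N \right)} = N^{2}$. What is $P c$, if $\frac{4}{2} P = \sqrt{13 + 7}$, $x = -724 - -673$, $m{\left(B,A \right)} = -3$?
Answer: $- \frac{800 \sqrt{5}}{1667} \approx -1.0731$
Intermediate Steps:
$x = -51$ ($x = -724 + 673 = -51$)
$c = - \frac{800}{1667}$ ($c = \frac{-749 - 51}{1658 + \left(-3\right)^{2}} = - \frac{800}{1658 + 9} = - \frac{800}{1667} \approx -0.4799$)
$P = \sqrt{5}$ ($P = \frac{\sqrt{13 + 7}}{2} = \frac{\sqrt{20}}{2} = \frac{2 \sqrt{5}}{2} = \sqrt{5} \approx 2.2361$)
$P c = \sqrt{5} \left(- \frac{800}{1667}\right) = - \frac{800 \sqrt{5}}{1667}$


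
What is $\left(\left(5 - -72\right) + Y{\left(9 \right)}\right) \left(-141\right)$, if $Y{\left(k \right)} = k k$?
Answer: $-22278$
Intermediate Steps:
$Y{\left(k \right)} = k^{2}$
$\left(\left(5 - -72\right) + Y{\left(9 \right)}\right) \left(-141\right) = \left(\left(5 - -72\right) + 9^{2}\right) \left(-141\right) = \left(\left(5 + 72\right) + 81\right) \left(-141\right) = \left(77 + 81\right) \left(-141\right) = 158 \left(-141\right) = -22278$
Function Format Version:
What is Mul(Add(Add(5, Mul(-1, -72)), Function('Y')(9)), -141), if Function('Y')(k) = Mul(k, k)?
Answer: -22278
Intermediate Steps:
Function('Y')(k) = Pow(k, 2)
Mul(Add(Add(5, Mul(-1, -72)), Function('Y')(9)), -141) = Mul(Add(Add(5, Mul(-1, -72)), Pow(9, 2)), -141) = Mul(Add(Add(5, 72), 81), -141) = Mul(Add(77, 81), -141) = Mul(158, -141) = -22278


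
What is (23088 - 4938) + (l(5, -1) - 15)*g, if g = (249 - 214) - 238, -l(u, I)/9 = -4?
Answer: 13887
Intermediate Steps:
l(u, I) = 36 (l(u, I) = -9*(-4) = 36)
g = -203 (g = 35 - 238 = -203)
(23088 - 4938) + (l(5, -1) - 15)*g = (23088 - 4938) + (36 - 15)*(-203) = 18150 + 21*(-203) = 18150 - 4263 = 13887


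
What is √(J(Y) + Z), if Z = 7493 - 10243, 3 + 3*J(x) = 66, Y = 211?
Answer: I*√2729 ≈ 52.24*I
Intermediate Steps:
J(x) = 21 (J(x) = -1 + (⅓)*66 = -1 + 22 = 21)
Z = -2750
√(J(Y) + Z) = √(21 - 2750) = √(-2729) = I*√2729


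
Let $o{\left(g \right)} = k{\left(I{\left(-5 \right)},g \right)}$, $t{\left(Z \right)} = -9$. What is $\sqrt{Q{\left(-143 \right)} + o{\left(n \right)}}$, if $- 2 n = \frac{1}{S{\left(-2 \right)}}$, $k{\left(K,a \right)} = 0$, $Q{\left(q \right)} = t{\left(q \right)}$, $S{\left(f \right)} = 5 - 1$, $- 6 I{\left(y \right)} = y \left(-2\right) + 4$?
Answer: $3 i \approx 3.0 i$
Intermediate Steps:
$I{\left(y \right)} = - \frac{2}{3} + \frac{y}{3}$ ($I{\left(y \right)} = - \frac{y \left(-2\right) + 4}{6} = - \frac{- 2 y + 4}{6} = - \frac{4 - 2 y}{6} = - \frac{2}{3} + \frac{y}{3}$)
$S{\left(f \right)} = 4$ ($S{\left(f \right)} = 5 - 1 = 4$)
$Q{\left(q \right)} = -9$
$n = - \frac{1}{8}$ ($n = - \frac{1}{2 \cdot 4} = \left(- \frac{1}{2}\right) \frac{1}{4} = - \frac{1}{8} \approx -0.125$)
$o{\left(g \right)} = 0$
$\sqrt{Q{\left(-143 \right)} + o{\left(n \right)}} = \sqrt{-9 + 0} = \sqrt{-9} = 3 i$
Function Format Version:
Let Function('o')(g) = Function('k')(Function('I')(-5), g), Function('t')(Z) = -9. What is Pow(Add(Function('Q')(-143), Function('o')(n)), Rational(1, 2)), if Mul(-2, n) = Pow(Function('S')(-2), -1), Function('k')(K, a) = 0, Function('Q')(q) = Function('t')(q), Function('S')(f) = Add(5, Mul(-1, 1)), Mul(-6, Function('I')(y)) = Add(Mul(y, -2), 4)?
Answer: Mul(3, I) ≈ Mul(3.0000, I)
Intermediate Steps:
Function('I')(y) = Add(Rational(-2, 3), Mul(Rational(1, 3), y)) (Function('I')(y) = Mul(Rational(-1, 6), Add(Mul(y, -2), 4)) = Mul(Rational(-1, 6), Add(Mul(-2, y), 4)) = Mul(Rational(-1, 6), Add(4, Mul(-2, y))) = Add(Rational(-2, 3), Mul(Rational(1, 3), y)))
Function('S')(f) = 4 (Function('S')(f) = Add(5, -1) = 4)
Function('Q')(q) = -9
n = Rational(-1, 8) (n = Mul(Rational(-1, 2), Pow(4, -1)) = Mul(Rational(-1, 2), Rational(1, 4)) = Rational(-1, 8) ≈ -0.12500)
Function('o')(g) = 0
Pow(Add(Function('Q')(-143), Function('o')(n)), Rational(1, 2)) = Pow(Add(-9, 0), Rational(1, 2)) = Pow(-9, Rational(1, 2)) = Mul(3, I)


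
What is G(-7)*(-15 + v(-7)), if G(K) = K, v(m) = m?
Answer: 154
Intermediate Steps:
G(-7)*(-15 + v(-7)) = -7*(-15 - 7) = -7*(-22) = 154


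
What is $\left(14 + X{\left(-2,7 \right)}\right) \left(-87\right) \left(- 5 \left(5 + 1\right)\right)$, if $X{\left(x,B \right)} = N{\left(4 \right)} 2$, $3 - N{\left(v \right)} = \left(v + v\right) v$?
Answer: $-114840$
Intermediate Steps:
$N{\left(v \right)} = 3 - 2 v^{2}$ ($N{\left(v \right)} = 3 - \left(v + v\right) v = 3 - 2 v v = 3 - 2 v^{2}$)
$X{\left(x,B \right)} = -58$ ($X{\left(x,B \right)} = \left(3 - 2 \cdot 4^{2}\right) 2 = \left(3 - 32\right) 2 = \left(-29\right) 2 = -58$)
$\left(14 + X{\left(-2,7 \right)}\right) \left(-87\right) \left(- 5 \left(5 + 1\right)\right) = \left(14 - 58\right) \left(-87\right) \left(- 5 \left(5 + 1\right)\right) = \left(-44\right) \left(-87\right) \left(\left(-5\right) 6\right) = 3828 \left(-30\right) = -114840$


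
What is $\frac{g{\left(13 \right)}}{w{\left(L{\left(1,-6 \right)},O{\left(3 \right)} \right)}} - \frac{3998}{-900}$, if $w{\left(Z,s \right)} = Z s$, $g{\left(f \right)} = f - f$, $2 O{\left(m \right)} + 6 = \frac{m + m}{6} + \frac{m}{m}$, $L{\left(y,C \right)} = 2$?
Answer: $\frac{1999}{450} \approx 4.4422$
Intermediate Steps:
$O{\left(m \right)} = - \frac{5}{2} + \frac{m}{6}$ ($O{\left(m \right)} = -3 + \frac{\frac{m + m}{6} + \frac{m}{m}}{2} = -3 + \frac{2 m \frac{1}{6} + 1}{2} = -3 + \frac{\frac{m}{3} + 1}{2} = -3 + \frac{1 + \frac{m}{3}}{2} = -3 + \left(\frac{1}{2} + \frac{m}{6}\right) = - \frac{5}{2} + \frac{m}{6}$)
$g{\left(f \right)} = 0$
$\frac{g{\left(13 \right)}}{w{\left(L{\left(1,-6 \right)},O{\left(3 \right)} \right)}} - \frac{3998}{-900} = \frac{0}{2 \left(- \frac{5}{2} + \frac{1}{6} \cdot 3\right)} - \frac{3998}{-900} = \frac{0}{2 \left(- \frac{5}{2} + \frac{1}{2}\right)} - - \frac{1999}{450} = \frac{0}{2 \left(-2\right)} + \frac{1999}{450} = \frac{0}{-4} + \frac{1999}{450} = 0 \left(- \frac{1}{4}\right) + \frac{1999}{450} = 0 + \frac{1999}{450} = \frac{1999}{450}$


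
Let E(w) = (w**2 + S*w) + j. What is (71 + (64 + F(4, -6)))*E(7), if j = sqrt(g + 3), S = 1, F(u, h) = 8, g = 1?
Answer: 8294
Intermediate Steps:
j = 2 (j = sqrt(1 + 3) = sqrt(4) = 2)
E(w) = 2 + w + w**2 (E(w) = (w**2 + 1*w) + 2 = (w**2 + w) + 2 = (w + w**2) + 2 = 2 + w + w**2)
(71 + (64 + F(4, -6)))*E(7) = (71 + (64 + 8))*(2 + 7 + 7**2) = (71 + 72)*(2 + 7 + 49) = 143*58 = 8294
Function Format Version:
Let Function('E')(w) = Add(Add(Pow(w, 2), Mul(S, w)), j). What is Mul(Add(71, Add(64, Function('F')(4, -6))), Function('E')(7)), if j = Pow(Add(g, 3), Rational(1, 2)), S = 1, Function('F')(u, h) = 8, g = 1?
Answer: 8294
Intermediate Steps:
j = 2 (j = Pow(Add(1, 3), Rational(1, 2)) = Pow(4, Rational(1, 2)) = 2)
Function('E')(w) = Add(2, w, Pow(w, 2)) (Function('E')(w) = Add(Add(Pow(w, 2), Mul(1, w)), 2) = Add(Add(Pow(w, 2), w), 2) = Add(Add(w, Pow(w, 2)), 2) = Add(2, w, Pow(w, 2)))
Mul(Add(71, Add(64, Function('F')(4, -6))), Function('E')(7)) = Mul(Add(71, Add(64, 8)), Add(2, 7, Pow(7, 2))) = Mul(Add(71, 72), Add(2, 7, 49)) = Mul(143, 58) = 8294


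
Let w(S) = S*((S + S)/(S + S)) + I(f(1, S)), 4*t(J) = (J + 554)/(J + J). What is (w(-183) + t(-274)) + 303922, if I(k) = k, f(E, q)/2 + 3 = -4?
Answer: 83220615/274 ≈ 3.0373e+5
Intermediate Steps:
f(E, q) = -14 (f(E, q) = -6 + 2*(-4) = -6 - 8 = -14)
t(J) = (554 + J)/(8*J) (t(J) = ((J + 554)/(J + J))/4 = ((554 + J)/((2*J)))/4 = ((554 + J)*(1/(2*J)))/4 = ((554 + J)/(2*J))/4 = (554 + J)/(8*J))
w(S) = -14 + S (w(S) = S*((S + S)/(S + S)) - 14 = S*((2*S)/((2*S))) - 14 = S*((2*S)*(1/(2*S))) - 14 = S*1 - 14 = S - 14 = -14 + S)
(w(-183) + t(-274)) + 303922 = ((-14 - 183) + (⅛)*(554 - 274)/(-274)) + 303922 = (-197 + (⅛)*(-1/274)*280) + 303922 = (-197 - 35/274) + 303922 = -54013/274 + 303922 = 83220615/274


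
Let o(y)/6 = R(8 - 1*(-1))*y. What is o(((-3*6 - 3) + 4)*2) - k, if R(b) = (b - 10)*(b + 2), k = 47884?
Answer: -45640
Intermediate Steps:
R(b) = (-10 + b)*(2 + b)
o(y) = -66*y (o(y) = 6*((-20 + (8 - 1*(-1))**2 - 8*(8 - 1*(-1)))*y) = 6*((-20 + (8 + 1)**2 - 8*(8 + 1))*y) = 6*((-20 + 9**2 - 8*9)*y) = 6*((-20 + 81 - 72)*y) = 6*(-11*y) = -66*y)
o(((-3*6 - 3) + 4)*2) - k = -66*((-3*6 - 3) + 4)*2 - 1*47884 = -66*((-18 - 3) + 4)*2 - 47884 = -66*(-21 + 4)*2 - 47884 = -(-1122)*2 - 47884 = -66*(-34) - 47884 = 2244 - 47884 = -45640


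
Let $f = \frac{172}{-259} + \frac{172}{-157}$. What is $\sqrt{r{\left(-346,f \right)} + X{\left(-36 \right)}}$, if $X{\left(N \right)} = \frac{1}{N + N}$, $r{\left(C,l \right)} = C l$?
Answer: $\frac{\sqrt{144960566501086}}{487956} \approx 24.674$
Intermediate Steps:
$f = - \frac{71552}{40663}$ ($f = 172 \left(- \frac{1}{259}\right) + 172 \left(- \frac{1}{157}\right) = - \frac{172}{259} - \frac{172}{157} = - \frac{71552}{40663} \approx -1.7596$)
$X{\left(N \right)} = \frac{1}{2 N}$
$\sqrt{r{\left(-346,f \right)} + X{\left(-36 \right)}} = \sqrt{\left(-346\right) \left(- \frac{71552}{40663}\right) + \frac{1}{2 \left(-36\right)}} = \sqrt{\frac{24756992}{40663} + \frac{1}{2} \left(- \frac{1}{36}\right)} = \sqrt{\frac{24756992}{40663} - \frac{1}{72}} = \sqrt{\frac{1782462761}{2927736}} = \frac{\sqrt{144960566501086}}{487956}$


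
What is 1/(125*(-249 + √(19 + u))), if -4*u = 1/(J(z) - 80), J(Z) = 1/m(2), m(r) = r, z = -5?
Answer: -79182/2463784375 - √1921674/2463784375 ≈ -3.2701e-5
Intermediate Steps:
J(Z) = ½ (J(Z) = 1/2 = ½)
u = 1/318 (u = -1/(4*(½ - 80)) = -1/(4*(-159/2)) = -¼*(-2/159) = 1/318 ≈ 0.0031447)
1/(125*(-249 + √(19 + u))) = 1/(125*(-249 + √(19 + 1/318))) = 1/(125*(-249 + √(6043/318))) = 1/(125*(-249 + √1921674/318)) = 1/(-31125 + 125*√1921674/318)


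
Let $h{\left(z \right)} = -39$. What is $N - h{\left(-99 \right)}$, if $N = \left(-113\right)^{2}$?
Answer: $12808$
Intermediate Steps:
$N = 12769$
$N - h{\left(-99 \right)} = 12769 - -39 = 12769 + 39 = 12808$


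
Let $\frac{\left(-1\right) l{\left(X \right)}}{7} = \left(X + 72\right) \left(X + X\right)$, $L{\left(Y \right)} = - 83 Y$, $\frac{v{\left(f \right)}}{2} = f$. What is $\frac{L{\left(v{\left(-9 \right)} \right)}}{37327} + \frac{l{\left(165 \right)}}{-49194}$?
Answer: $\frac{1139383807}{102014691} \approx 11.169$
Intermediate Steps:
$v{\left(f \right)} = 2 f$
$l{\left(X \right)} = - 14 X \left(72 + X\right)$ ($l{\left(X \right)} = - 7 \left(X + 72\right) \left(X + X\right) = - 7 \left(72 + X\right) 2 X = - 7 \cdot 2 X \left(72 + X\right) = - 14 X \left(72 + X\right)$)
$\frac{L{\left(v{\left(-9 \right)} \right)}}{37327} + \frac{l{\left(165 \right)}}{-49194} = \frac{\left(-83\right) 2 \left(-9\right)}{37327} + \frac{\left(-14\right) 165 \left(72 + 165\right)}{-49194} = \left(-83\right) \left(-18\right) \frac{1}{37327} + \left(-14\right) 165 \cdot 237 \left(- \frac{1}{49194}\right) = 1494 \cdot \frac{1}{37327} - - \frac{30415}{2733} = \frac{1494}{37327} + \frac{30415}{2733} = \frac{1139383807}{102014691}$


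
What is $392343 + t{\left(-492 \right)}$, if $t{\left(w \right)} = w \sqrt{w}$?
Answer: $392343 - 984 i \sqrt{123} \approx 3.9234 \cdot 10^{5} - 10913.0 i$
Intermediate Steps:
$t{\left(w \right)} = w^{\frac{3}{2}}$
$392343 + t{\left(-492 \right)} = 392343 + \left(-492\right)^{\frac{3}{2}} = 392343 - 984 i \sqrt{123}$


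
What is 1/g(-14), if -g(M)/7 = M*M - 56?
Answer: -1/980 ≈ -0.0010204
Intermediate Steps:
g(M) = 392 - 7*M² (g(M) = -7*(M*M - 56) = -7*(M² - 56) = -7*(-56 + M²) = 392 - 7*M²)
1/g(-14) = 1/(392 - 7*(-14)²) = 1/(392 - 7*196) = 1/(392 - 1372) = 1/(-980) = -1/980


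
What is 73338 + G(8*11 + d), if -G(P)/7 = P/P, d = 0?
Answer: 73331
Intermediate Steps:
G(P) = -7 (G(P) = -7*P/P = -7*1 = -7)
73338 + G(8*11 + d) = 73338 - 7 = 73331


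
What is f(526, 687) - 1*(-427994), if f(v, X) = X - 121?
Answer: 428560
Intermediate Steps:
f(v, X) = -121 + X
f(526, 687) - 1*(-427994) = (-121 + 687) - 1*(-427994) = 566 + 427994 = 428560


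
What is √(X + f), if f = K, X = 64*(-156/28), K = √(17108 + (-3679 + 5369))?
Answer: √(-17472 + 49*√18798)/7 ≈ 14.814*I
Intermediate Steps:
K = √18798 (K = √(17108 + 1690) = √18798 ≈ 137.11)
X = -2496/7 (X = 64*(-156*1/28) = 64*(-39/7) = -2496/7 ≈ -356.57)
f = √18798 ≈ 137.11
√(X + f) = √(-2496/7 + √18798)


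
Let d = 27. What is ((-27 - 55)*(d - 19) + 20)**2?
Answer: 404496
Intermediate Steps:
((-27 - 55)*(d - 19) + 20)**2 = ((-27 - 55)*(27 - 19) + 20)**2 = (-82*8 + 20)**2 = (-656 + 20)**2 = (-636)**2 = 404496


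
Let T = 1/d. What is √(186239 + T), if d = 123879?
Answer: √2858024930937078/123879 ≈ 431.55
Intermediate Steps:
T = 1/123879 ≈ 8.0724e-6
√(186239 + T) = √(186239 + 1/123879) = √(23071101082/123879) = √2858024930937078/123879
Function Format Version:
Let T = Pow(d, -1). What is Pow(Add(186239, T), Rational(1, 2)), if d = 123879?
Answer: Mul(Rational(1, 123879), Pow(2858024930937078, Rational(1, 2))) ≈ 431.55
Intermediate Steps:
T = Rational(1, 123879) (T = Pow(123879, -1) = Rational(1, 123879) ≈ 8.0724e-6)
Pow(Add(186239, T), Rational(1, 2)) = Pow(Add(186239, Rational(1, 123879)), Rational(1, 2)) = Pow(Rational(23071101082, 123879), Rational(1, 2)) = Mul(Rational(1, 123879), Pow(2858024930937078, Rational(1, 2)))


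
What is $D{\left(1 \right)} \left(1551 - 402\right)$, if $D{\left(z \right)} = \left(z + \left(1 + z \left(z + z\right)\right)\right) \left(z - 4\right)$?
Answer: $-13788$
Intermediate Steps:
$D{\left(z \right)} = \left(-4 + z\right) \left(1 + z + 2 z^{2}\right)$ ($D{\left(z \right)} = \left(z + \left(1 + z 2 z\right)\right) \left(-4 + z\right) = \left(z + \left(1 + 2 z^{2}\right)\right) \left(-4 + z\right) = \left(1 + z + 2 z^{2}\right) \left(-4 + z\right) = \left(-4 + z\right) \left(1 + z + 2 z^{2}\right)$)
$D{\left(1 \right)} \left(1551 - 402\right) = \left(-4 - 7 \cdot 1^{2} - 3 + 2 \cdot 1^{3}\right) \left(1551 - 402\right) = \left(-4 - 7 - 3 + 2 \cdot 1\right) 1149 = \left(-4 - 7 - 3 + 2\right) 1149 = \left(-12\right) 1149 = -13788$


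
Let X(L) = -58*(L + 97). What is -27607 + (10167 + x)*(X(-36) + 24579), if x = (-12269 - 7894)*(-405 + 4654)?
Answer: -1802423006827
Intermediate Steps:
X(L) = -5626 - 58*L (X(L) = -58*(97 + L) = -5626 - 58*L)
x = -85672587 (x = -20163*4249 = -85672587)
-27607 + (10167 + x)*(X(-36) + 24579) = -27607 + (10167 - 85672587)*((-5626 - 58*(-36)) + 24579) = -27607 - 85662420*((-5626 + 2088) + 24579) = -27607 - 85662420*(-3538 + 24579) = -27607 - 85662420*21041 = -27607 - 1802422979220 = -1802423006827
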